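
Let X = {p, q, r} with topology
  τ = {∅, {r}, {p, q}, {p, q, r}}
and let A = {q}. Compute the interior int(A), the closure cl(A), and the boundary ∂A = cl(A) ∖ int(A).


int(A) = ∅, cl(A) = {p, q}, ∂A = {p, q}.

Closed sets in (X, τ) are complements of opens:
  closed(X, τ) = {∅, {r}, {p, q}, {p, q, r}}.
int(A) = ⋃ {U ∈ τ : U ⊆ A}. Opens contained in A: ∅.
Taking the union of these: int(A) = ∅.
cl(A) = ⋂ {C closed : A ⊆ C}. Closed sets containing A: {p, q}, {p, q, r}.
Intersecting these: cl(A) = {p, q}.
∂A = cl(A) ∖ int(A) = {p, q} ∖ ∅ = {p, q}.


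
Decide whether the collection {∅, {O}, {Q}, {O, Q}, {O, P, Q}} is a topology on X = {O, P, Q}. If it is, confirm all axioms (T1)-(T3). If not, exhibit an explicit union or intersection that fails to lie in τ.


τ IS a topology on X.

Axiom (T1): ∅ ∈ τ? Yes; X ∈ τ? Yes.
Axiom (T2/T3): check pairwise unions and intersections of members of τ.
All pairwise intersections and unions checked — each lies in τ. Therefore τ satisfies (T1), (T2), (T3): it IS a topology on X.


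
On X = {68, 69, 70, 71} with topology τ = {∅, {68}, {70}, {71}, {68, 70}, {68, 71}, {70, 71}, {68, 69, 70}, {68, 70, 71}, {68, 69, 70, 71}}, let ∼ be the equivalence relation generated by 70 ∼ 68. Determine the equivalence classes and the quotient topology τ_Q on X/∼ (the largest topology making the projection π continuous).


X/∼ = {[68=70], [69], [71]}; |τ_Q| = 6.

Equivalence classes: [68=70], [69], [71].
Quotient map π: X → X/∼ sends 68 ↦ [68=70], 69 ↦ [69], 70 ↦ [68=70], 71 ↦ [71].
For each subset V ⊆ X/∼, compute π^{-1}(V) ⊆ X and check whether π^{-1}(V) ∈ τ. V is open in τ_Q iff π^{-1}(V) ∈ τ.
  V = {}: π^{-1}(V) = ∅ ∈ τ ✓.
  V = {[68=70]}: π^{-1}(V) = {68, 70} ∈ τ ✓.
  V = {[69]}: π^{-1}(V) = {69} ∉ τ ✗.
  V = {[68=70], [69]}: π^{-1}(V) = {68, 69, 70} ∈ τ ✓.
  V = {[71]}: π^{-1}(V) = {71} ∈ τ ✓.
  V = {[68=70], [71]}: π^{-1}(V) = {68, 70, 71} ∈ τ ✓.
  V = {[69], [71]}: π^{-1}(V) = {69, 71} ∉ τ ✗.
  V = {[68=70], [69], [71]}: π^{-1}(V) = {68, 69, 70, 71} ∈ τ ✓.
Open sets in the quotient: τ_Q = {{}, {[68=70]}, {[68=70], [69]}, {[71]}, {[68=70], [71]}, {[68=70], [69], [71]}} (6 elements).


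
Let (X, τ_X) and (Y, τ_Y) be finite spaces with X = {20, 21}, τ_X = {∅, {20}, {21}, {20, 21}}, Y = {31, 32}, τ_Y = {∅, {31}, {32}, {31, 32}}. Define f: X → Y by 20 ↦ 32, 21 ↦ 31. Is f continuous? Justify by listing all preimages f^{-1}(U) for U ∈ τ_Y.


f IS continuous.

Compute f^{-1}(U) for each U ∈ τ_Y:
  U = ∅: f^{-1}(U) = ∅ ∈ τ_X ✓.
  U = {31}: f^{-1}(U) = {21} ∈ τ_X ✓.
  U = {32}: f^{-1}(U) = {20} ∈ τ_X ✓.
  U = {31, 32}: f^{-1}(U) = {20, 21} ∈ τ_X ✓.
Every preimage lies in τ_X, so f IS continuous.


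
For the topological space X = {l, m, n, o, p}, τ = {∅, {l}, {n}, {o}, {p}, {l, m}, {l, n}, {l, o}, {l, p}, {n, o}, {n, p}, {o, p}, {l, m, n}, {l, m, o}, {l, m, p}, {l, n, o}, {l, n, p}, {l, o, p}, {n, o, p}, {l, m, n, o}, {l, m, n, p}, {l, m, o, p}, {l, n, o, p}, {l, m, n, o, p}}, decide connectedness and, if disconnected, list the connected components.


(X, τ) is disconnected; components = [{n}, {o}, {p}, {l, m}].

Find clopen sets (U ∈ τ with X ∖ U ∈ τ):
  U = ∅, X ∖ U = {l, m, n, o, p} — both open, so U is clopen.
  U = {n}, X ∖ U = {l, m, o, p} — both open, so U is clopen.
  U = {o}, X ∖ U = {l, m, n, p} — both open, so U is clopen.
  U = {p}, X ∖ U = {l, m, n, o} — both open, so U is clopen.
  U = {l, m}, X ∖ U = {n, o, p} — both open, so U is clopen.
  U = {n, o}, X ∖ U = {l, m, p} — both open, so U is clopen.
  U = {n, p}, X ∖ U = {l, m, o} — both open, so U is clopen.
  U = {o, p}, X ∖ U = {l, m, n} — both open, so U is clopen.
  U = {l, m, n}, X ∖ U = {o, p} — both open, so U is clopen.
  U = {l, m, o}, X ∖ U = {n, p} — both open, so U is clopen.
  U = {l, m, p}, X ∖ U = {n, o} — both open, so U is clopen.
  U = {n, o, p}, X ∖ U = {l, m} — both open, so U is clopen.
  U = {l, m, n, o}, X ∖ U = {p} — both open, so U is clopen.
  U = {l, m, n, p}, X ∖ U = {o} — both open, so U is clopen.
  U = {l, m, o, p}, X ∖ U = {n} — both open, so U is clopen.
  U = {l, m, n, o, p}, X ∖ U = ∅ — both open, so U is clopen.
Nontrivial clopen(s) exist: e.g. {n, p}. So (X, τ) is disconnected.
Compute connected components by grouping points that agree on all clopens:
  component: {n}
  component: {o}
  component: {p}
  component: {l, m}


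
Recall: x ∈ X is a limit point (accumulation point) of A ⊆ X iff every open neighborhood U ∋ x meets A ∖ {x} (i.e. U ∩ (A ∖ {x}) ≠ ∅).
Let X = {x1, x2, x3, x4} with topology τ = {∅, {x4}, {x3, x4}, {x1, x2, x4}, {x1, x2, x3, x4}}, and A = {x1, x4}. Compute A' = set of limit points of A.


A' = {x1, x2, x3}

For each x ∈ X, list the open sets U ∈ τ with x ∈ U, then check whether U ∩ (A ∖ {x}) ≠ ∅ for every such U.
  x = x1: opens ∋ x are {x1, x2, x4}, {x1, x2, x3, x4}; each meets A ∖ {x1}, so x IS a limit point.
  x = x2: opens ∋ x are {x1, x2, x4}, {x1, x2, x3, x4}; each meets A ∖ {x2}, so x IS a limit point.
  x = x3: opens ∋ x are {x3, x4}, {x1, x2, x3, x4}; each meets A ∖ {x3}, so x IS a limit point.
  x = x4: open {x4} ∋ x has {x4} ∩ (A ∖ {x4}) = ∅, so x is NOT a limit point.
Collecting: A' = {x1, x2, x3}.


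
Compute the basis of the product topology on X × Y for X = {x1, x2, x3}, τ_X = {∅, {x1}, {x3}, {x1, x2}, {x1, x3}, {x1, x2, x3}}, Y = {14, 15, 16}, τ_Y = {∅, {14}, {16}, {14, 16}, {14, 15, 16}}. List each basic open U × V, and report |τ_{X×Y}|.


Basis B = {∅ × ∅, {x1} × {14}, {x1} × {16}, {x3} × {14}, {x3} × {16}, {x1} × {14, 16}, {x1, x2} × {14}, {x1, x3} × {14}, {x1, x2} × {16}, {x1, x3} × {16}, {x3} × {14, 16}, {x1} × {14, 15, 16}, {x1, x2, x3} × {14}, {x1, x2, x3} × {16}, {x3} × {14, 15, 16}, {x1, x2} × {14, 16}, {x1, x3} × {14, 16}, {x1, x2} × {14, 15, 16}, {x1, x3} × {14, 15, 16}, {x1, x2, x3} × {14, 16}, {x1, x2, x3} × {14, 15, 16}}; |τ_{X×Y}| = 70.

Enumerate products U × V with U ∈ τ_X, V ∈ τ_Y (deduplicated):
  ∅ × ∅ = {} (∅)
  {x1} × {14} = {(x1,14)}
  {x1} × {16} = {(x1,16)}
  {x3} × {14} = {(x3,14)}
  {x3} × {16} = {(x3,16)}
  {x1} × {14, 16} = {(x1,14), (x1,16)}
  {x1, x2} × {14} = {(x1,14), (x2,14)}
  {x1, x3} × {14} = {(x1,14), (x3,14)}
  {x1, x2} × {16} = {(x1,16), (x2,16)}
  {x1, x3} × {16} = {(x1,16), (x3,16)}
  {x3} × {14, 16} = {(x3,14), (x3,16)}
  {x1} × {14, 15, 16} = {(x1,14), (x1,15), (x1,16)}
  {x1, x2, x3} × {14} = {(x1,14), (x2,14), (x3,14)}
  {x1, x2, x3} × {16} = {(x1,16), (x2,16), (x3,16)}
  {x3} × {14, 15, 16} = {(x3,14), (x3,15), (x3,16)}
  {x1, x2} × {14, 16} = {(x1,14), (x1,16), (x2,14), (x2,16)}
  {x1, x3} × {14, 16} = {(x1,14), (x1,16), (x3,14), (x3,16)}
  {x1, x2} × {14, 15, 16} = {(x1,14), (x1,15), (x1,16), (x2,14), (x2,15), (x2,16)}
  {x1, x3} × {14, 15, 16} = {(x1,14), (x1,15), (x1,16), (x3,14), (x3,15), (x3,16)}
  {x1, x2, x3} × {14, 16} = {(x1,14), (x1,16), (x2,14), (x2,16), (x3,14), (x3,16)}
  {x1, x2, x3} × {14, 15, 16} = {(x1,14), (x1,15), (x1,16), (x2,14), (x2,15), (x2,16), (x3,14), (x3,15), (x3,16)}
These 21 distinct sets form the basis B.
Close under arbitrary unions to get τ_{X×Y}; counting gives |τ_{X×Y}| = 70.


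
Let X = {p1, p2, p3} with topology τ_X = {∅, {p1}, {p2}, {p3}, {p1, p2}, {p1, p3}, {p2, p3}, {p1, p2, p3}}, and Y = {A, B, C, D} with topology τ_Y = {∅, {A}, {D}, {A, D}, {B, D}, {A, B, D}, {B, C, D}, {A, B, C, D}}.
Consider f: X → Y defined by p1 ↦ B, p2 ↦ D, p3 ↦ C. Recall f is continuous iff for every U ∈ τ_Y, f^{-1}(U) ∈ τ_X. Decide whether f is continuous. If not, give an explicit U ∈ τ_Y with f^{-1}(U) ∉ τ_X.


f IS continuous.

Compute f^{-1}(U) for each U ∈ τ_Y:
  U = ∅: f^{-1}(U) = ∅ ∈ τ_X ✓.
  U = {A}: f^{-1}(U) = ∅ ∈ τ_X ✓.
  U = {D}: f^{-1}(U) = {p2} ∈ τ_X ✓.
  U = {A, D}: f^{-1}(U) = {p2} ∈ τ_X ✓.
  U = {B, D}: f^{-1}(U) = {p1, p2} ∈ τ_X ✓.
  U = {A, B, D}: f^{-1}(U) = {p1, p2} ∈ τ_X ✓.
  U = {B, C, D}: f^{-1}(U) = {p1, p2, p3} ∈ τ_X ✓.
  U = {A, B, C, D}: f^{-1}(U) = {p1, p2, p3} ∈ τ_X ✓.
Every preimage lies in τ_X, so f IS continuous.


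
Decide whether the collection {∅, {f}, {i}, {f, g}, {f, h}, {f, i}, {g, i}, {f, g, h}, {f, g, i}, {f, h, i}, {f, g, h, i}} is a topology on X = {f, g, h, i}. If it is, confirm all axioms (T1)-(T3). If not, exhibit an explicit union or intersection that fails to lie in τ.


τ is NOT a topology on X.

Axiom (T1): ∅ ∈ τ? Yes; X ∈ τ? Yes.
Axiom (T2/T3): check pairwise unions and intersections of members of τ.
Counterexample for (T3): {f, g} ∩ {g, i} = {g} ∉ τ. Therefore τ is NOT a topology.


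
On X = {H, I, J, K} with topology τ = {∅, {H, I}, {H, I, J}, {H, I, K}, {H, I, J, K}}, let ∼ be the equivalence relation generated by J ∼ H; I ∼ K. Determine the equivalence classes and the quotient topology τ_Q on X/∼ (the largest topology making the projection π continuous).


X/∼ = {[H=J], [I=K]}; |τ_Q| = 2.

Equivalence classes: [H=J], [I=K].
Quotient map π: X → X/∼ sends H ↦ [H=J], I ↦ [I=K], J ↦ [H=J], K ↦ [I=K].
For each subset V ⊆ X/∼, compute π^{-1}(V) ⊆ X and check whether π^{-1}(V) ∈ τ. V is open in τ_Q iff π^{-1}(V) ∈ τ.
  V = {}: π^{-1}(V) = ∅ ∈ τ ✓.
  V = {[H=J]}: π^{-1}(V) = {H, J} ∉ τ ✗.
  V = {[I=K]}: π^{-1}(V) = {I, K} ∉ τ ✗.
  V = {[H=J], [I=K]}: π^{-1}(V) = {H, I, J, K} ∈ τ ✓.
Open sets in the quotient: τ_Q = {{}, {[H=J], [I=K]}} (2 elements).


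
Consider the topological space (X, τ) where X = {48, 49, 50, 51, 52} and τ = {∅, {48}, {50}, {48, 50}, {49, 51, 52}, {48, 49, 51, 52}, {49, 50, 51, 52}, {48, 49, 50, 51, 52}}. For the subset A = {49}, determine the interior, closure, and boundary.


int(A) = ∅, cl(A) = {49, 51, 52}, ∂A = {49, 51, 52}.

Closed sets in (X, τ) are complements of opens:
  closed(X, τ) = {∅, {48}, {50}, {48, 50}, {49, 51, 52}, {48, 49, 51, 52}, {49, 50, 51, 52}, {48, 49, 50, 51, 52}}.
int(A) = ⋃ {U ∈ τ : U ⊆ A}. Opens contained in A: ∅.
Taking the union of these: int(A) = ∅.
cl(A) = ⋂ {C closed : A ⊆ C}. Closed sets containing A: {49, 51, 52}, {48, 49, 51, 52}, {49, 50, 51, 52}, {48, 49, 50, 51, 52}.
Intersecting these: cl(A) = {49, 51, 52}.
∂A = cl(A) ∖ int(A) = {49, 51, 52} ∖ ∅ = {49, 51, 52}.


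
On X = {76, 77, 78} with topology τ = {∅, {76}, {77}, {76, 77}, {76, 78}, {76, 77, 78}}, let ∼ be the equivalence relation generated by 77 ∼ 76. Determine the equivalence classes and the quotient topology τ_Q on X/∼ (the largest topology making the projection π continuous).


X/∼ = {[76=77], [78]}; |τ_Q| = 3.

Equivalence classes: [76=77], [78].
Quotient map π: X → X/∼ sends 76 ↦ [76=77], 77 ↦ [76=77], 78 ↦ [78].
For each subset V ⊆ X/∼, compute π^{-1}(V) ⊆ X and check whether π^{-1}(V) ∈ τ. V is open in τ_Q iff π^{-1}(V) ∈ τ.
  V = {}: π^{-1}(V) = ∅ ∈ τ ✓.
  V = {[76=77]}: π^{-1}(V) = {76, 77} ∈ τ ✓.
  V = {[78]}: π^{-1}(V) = {78} ∉ τ ✗.
  V = {[76=77], [78]}: π^{-1}(V) = {76, 77, 78} ∈ τ ✓.
Open sets in the quotient: τ_Q = {{}, {[76=77]}, {[76=77], [78]}} (3 elements).


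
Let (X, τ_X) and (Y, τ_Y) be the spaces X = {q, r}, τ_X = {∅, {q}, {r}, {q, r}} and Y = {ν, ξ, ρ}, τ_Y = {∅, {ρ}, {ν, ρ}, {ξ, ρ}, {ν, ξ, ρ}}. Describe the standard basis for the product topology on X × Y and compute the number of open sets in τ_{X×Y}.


Basis B = {∅ × ∅, {q} × {ρ}, {r} × {ρ}, {q} × {ν, ρ}, {q} × {ξ, ρ}, {q, r} × {ρ}, {r} × {ν, ρ}, {r} × {ξ, ρ}, {q} × {ν, ξ, ρ}, {r} × {ν, ξ, ρ}, {q, r} × {ν, ρ}, {q, r} × {ξ, ρ}, {q, r} × {ν, ξ, ρ}}; |τ_{X×Y}| = 25.

Enumerate products U × V with U ∈ τ_X, V ∈ τ_Y (deduplicated):
  ∅ × ∅ = {} (∅)
  {q} × {ρ} = {(q,ρ)}
  {r} × {ρ} = {(r,ρ)}
  {q} × {ν, ρ} = {(q,ν), (q,ρ)}
  {q} × {ξ, ρ} = {(q,ξ), (q,ρ)}
  {q, r} × {ρ} = {(q,ρ), (r,ρ)}
  {r} × {ν, ρ} = {(r,ν), (r,ρ)}
  {r} × {ξ, ρ} = {(r,ξ), (r,ρ)}
  {q} × {ν, ξ, ρ} = {(q,ν), (q,ξ), (q,ρ)}
  {r} × {ν, ξ, ρ} = {(r,ν), (r,ξ), (r,ρ)}
  {q, r} × {ν, ρ} = {(q,ν), (q,ρ), (r,ν), (r,ρ)}
  {q, r} × {ξ, ρ} = {(q,ξ), (q,ρ), (r,ξ), (r,ρ)}
  {q, r} × {ν, ξ, ρ} = {(q,ν), (q,ξ), (q,ρ), (r,ν), (r,ξ), (r,ρ)}
These 13 distinct sets form the basis B.
Close under arbitrary unions to get τ_{X×Y}; counting gives |τ_{X×Y}| = 25.


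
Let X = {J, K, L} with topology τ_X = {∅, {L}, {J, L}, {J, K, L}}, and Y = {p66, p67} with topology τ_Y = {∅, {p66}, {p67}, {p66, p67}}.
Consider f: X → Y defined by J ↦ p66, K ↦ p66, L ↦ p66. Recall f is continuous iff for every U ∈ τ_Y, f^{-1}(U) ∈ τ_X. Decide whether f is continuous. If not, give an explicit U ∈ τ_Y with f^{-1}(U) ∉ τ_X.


f IS continuous.

Compute f^{-1}(U) for each U ∈ τ_Y:
  U = ∅: f^{-1}(U) = ∅ ∈ τ_X ✓.
  U = {p66}: f^{-1}(U) = {J, K, L} ∈ τ_X ✓.
  U = {p67}: f^{-1}(U) = ∅ ∈ τ_X ✓.
  U = {p66, p67}: f^{-1}(U) = {J, K, L} ∈ τ_X ✓.
Every preimage lies in τ_X, so f IS continuous.


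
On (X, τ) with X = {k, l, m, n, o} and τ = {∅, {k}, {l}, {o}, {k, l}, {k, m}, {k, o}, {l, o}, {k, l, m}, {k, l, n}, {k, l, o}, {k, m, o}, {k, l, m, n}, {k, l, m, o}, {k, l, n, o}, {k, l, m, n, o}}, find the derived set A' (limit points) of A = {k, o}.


A' = {m, n}

For each x ∈ X, list the open sets U ∈ τ with x ∈ U, then check whether U ∩ (A ∖ {x}) ≠ ∅ for every such U.
  x = k: open {k} ∋ x has {k} ∩ (A ∖ {k}) = ∅, so x is NOT a limit point.
  x = l: open {l} ∋ x has {l} ∩ (A ∖ {l}) = ∅, so x is NOT a limit point.
  x = m: opens ∋ x are {k, m}, {k, l, m}, {k, m, o}, {k, l, m, n}, {k, l, m, o}, {k, l, m, n, o}; each meets A ∖ {m}, so x IS a limit point.
  x = n: opens ∋ x are {k, l, n}, {k, l, m, n}, {k, l, n, o}, {k, l, m, n, o}; each meets A ∖ {n}, so x IS a limit point.
  x = o: open {o} ∋ x has {o} ∩ (A ∖ {o}) = ∅, so x is NOT a limit point.
Collecting: A' = {m, n}.


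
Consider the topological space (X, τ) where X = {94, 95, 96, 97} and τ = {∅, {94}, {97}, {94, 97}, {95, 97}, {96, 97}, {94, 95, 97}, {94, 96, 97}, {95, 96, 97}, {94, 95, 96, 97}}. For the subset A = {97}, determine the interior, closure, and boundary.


int(A) = {97}, cl(A) = {95, 96, 97}, ∂A = {95, 96}.

Closed sets in (X, τ) are complements of opens:
  closed(X, τ) = {∅, {94}, {95}, {96}, {94, 95}, {94, 96}, {95, 96}, {94, 95, 96}, {95, 96, 97}, {94, 95, 96, 97}}.
int(A) = ⋃ {U ∈ τ : U ⊆ A}. Opens contained in A: ∅, {97}.
Taking the union of these: int(A) = {97}.
cl(A) = ⋂ {C closed : A ⊆ C}. Closed sets containing A: {95, 96, 97}, {94, 95, 96, 97}.
Intersecting these: cl(A) = {95, 96, 97}.
∂A = cl(A) ∖ int(A) = {95, 96, 97} ∖ {97} = {95, 96}.


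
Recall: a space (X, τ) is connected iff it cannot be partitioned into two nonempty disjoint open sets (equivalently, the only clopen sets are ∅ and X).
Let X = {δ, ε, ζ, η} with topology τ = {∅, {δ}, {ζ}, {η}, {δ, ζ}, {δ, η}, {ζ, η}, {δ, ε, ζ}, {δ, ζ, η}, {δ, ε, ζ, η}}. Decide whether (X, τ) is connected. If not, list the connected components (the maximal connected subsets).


(X, τ) is disconnected; components = [{η}, {δ, ε, ζ}].

Find clopen sets (U ∈ τ with X ∖ U ∈ τ):
  U = ∅, X ∖ U = {δ, ε, ζ, η} — both open, so U is clopen.
  U = {η}, X ∖ U = {δ, ε, ζ} — both open, so U is clopen.
  U = {δ, ε, ζ}, X ∖ U = {η} — both open, so U is clopen.
  U = {δ, ε, ζ, η}, X ∖ U = ∅ — both open, so U is clopen.
Nontrivial clopen(s) exist: e.g. {δ, ε, ζ}. So (X, τ) is disconnected.
Compute connected components by grouping points that agree on all clopens:
  component: {η}
  component: {δ, ε, ζ}


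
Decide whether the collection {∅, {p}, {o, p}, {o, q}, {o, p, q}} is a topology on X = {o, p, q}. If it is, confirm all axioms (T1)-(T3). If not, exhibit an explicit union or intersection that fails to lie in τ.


τ is NOT a topology on X.

Axiom (T1): ∅ ∈ τ? Yes; X ∈ τ? Yes.
Axiom (T2/T3): check pairwise unions and intersections of members of τ.
Counterexample for (T3): {o, p} ∩ {o, q} = {o} ∉ τ. Therefore τ is NOT a topology.


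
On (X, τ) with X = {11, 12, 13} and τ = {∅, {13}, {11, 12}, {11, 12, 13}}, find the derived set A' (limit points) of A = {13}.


A' = ∅

For each x ∈ X, list the open sets U ∈ τ with x ∈ U, then check whether U ∩ (A ∖ {x}) ≠ ∅ for every such U.
  x = 11: open {11, 12} ∋ x has {11, 12} ∩ (A ∖ {11}) = ∅, so x is NOT a limit point.
  x = 12: open {11, 12} ∋ x has {11, 12} ∩ (A ∖ {12}) = ∅, so x is NOT a limit point.
  x = 13: open {13} ∋ x has {13} ∩ (A ∖ {13}) = ∅, so x is NOT a limit point.
Collecting: A' = ∅.


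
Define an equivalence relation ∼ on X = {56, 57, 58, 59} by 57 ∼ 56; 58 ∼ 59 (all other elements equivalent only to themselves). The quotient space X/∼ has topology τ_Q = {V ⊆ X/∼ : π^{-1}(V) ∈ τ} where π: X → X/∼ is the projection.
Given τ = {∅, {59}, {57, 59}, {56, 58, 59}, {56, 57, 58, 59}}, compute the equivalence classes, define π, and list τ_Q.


X/∼ = {[56=57], [58=59]}; |τ_Q| = 2.

Equivalence classes: [56=57], [58=59].
Quotient map π: X → X/∼ sends 56 ↦ [56=57], 57 ↦ [56=57], 58 ↦ [58=59], 59 ↦ [58=59].
For each subset V ⊆ X/∼, compute π^{-1}(V) ⊆ X and check whether π^{-1}(V) ∈ τ. V is open in τ_Q iff π^{-1}(V) ∈ τ.
  V = {}: π^{-1}(V) = ∅ ∈ τ ✓.
  V = {[56=57]}: π^{-1}(V) = {56, 57} ∉ τ ✗.
  V = {[58=59]}: π^{-1}(V) = {58, 59} ∉ τ ✗.
  V = {[56=57], [58=59]}: π^{-1}(V) = {56, 57, 58, 59} ∈ τ ✓.
Open sets in the quotient: τ_Q = {{}, {[56=57], [58=59]}} (2 elements).


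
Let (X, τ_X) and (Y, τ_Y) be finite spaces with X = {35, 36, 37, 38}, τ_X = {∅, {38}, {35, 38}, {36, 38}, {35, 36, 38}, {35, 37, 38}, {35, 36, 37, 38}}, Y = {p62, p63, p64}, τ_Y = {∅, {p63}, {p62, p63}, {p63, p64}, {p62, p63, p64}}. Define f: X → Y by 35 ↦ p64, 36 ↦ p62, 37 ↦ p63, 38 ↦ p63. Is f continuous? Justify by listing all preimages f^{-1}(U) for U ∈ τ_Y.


f is NOT continuous.

Compute f^{-1}(U) for each U ∈ τ_Y:
  U = ∅: f^{-1}(U) = ∅ ∈ τ_X ✓.
  U = {p63}: f^{-1}(U) = {37, 38} ∉ τ_X ✗.
  U = {p62, p63}: f^{-1}(U) = {36, 37, 38} ∉ τ_X ✗.
  U = {p63, p64}: f^{-1}(U) = {35, 37, 38} ∈ τ_X ✓.
  U = {p62, p63, p64}: f^{-1}(U) = {35, 36, 37, 38} ∈ τ_X ✓.
Found U = {p63} with f^{-1}(U) = {37, 38} not in τ_X. Therefore f is NOT continuous.


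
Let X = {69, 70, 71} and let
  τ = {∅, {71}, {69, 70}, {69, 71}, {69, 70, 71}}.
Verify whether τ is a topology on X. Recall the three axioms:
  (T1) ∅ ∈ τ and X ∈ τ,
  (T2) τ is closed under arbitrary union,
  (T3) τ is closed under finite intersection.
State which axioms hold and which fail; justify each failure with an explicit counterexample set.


τ is NOT a topology on X.

Axiom (T1): ∅ ∈ τ? Yes; X ∈ τ? Yes.
Axiom (T2/T3): check pairwise unions and intersections of members of τ.
Counterexample for (T3): {69, 70} ∩ {69, 71} = {69} ∉ τ. Therefore τ is NOT a topology.


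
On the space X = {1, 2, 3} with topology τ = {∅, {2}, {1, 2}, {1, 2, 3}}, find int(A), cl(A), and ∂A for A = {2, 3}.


int(A) = {2}, cl(A) = {1, 2, 3}, ∂A = {1, 3}.

Closed sets in (X, τ) are complements of opens:
  closed(X, τ) = {∅, {3}, {1, 3}, {1, 2, 3}}.
int(A) = ⋃ {U ∈ τ : U ⊆ A}. Opens contained in A: ∅, {2}.
Taking the union of these: int(A) = {2}.
cl(A) = ⋂ {C closed : A ⊆ C}. Closed sets containing A: {1, 2, 3}.
Intersecting these: cl(A) = {1, 2, 3}.
∂A = cl(A) ∖ int(A) = {1, 2, 3} ∖ {2} = {1, 3}.


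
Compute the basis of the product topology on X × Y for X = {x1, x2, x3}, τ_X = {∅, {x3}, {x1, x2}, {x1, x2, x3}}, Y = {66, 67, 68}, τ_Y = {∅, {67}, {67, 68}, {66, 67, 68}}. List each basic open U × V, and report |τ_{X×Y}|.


Basis B = {∅ × ∅, {x3} × {67}, {x1, x2} × {67}, {x3} × {67, 68}, {x1, x2, x3} × {67}, {x3} × {66, 67, 68}, {x1, x2} × {67, 68}, {x1, x2} × {66, 67, 68}, {x1, x2, x3} × {67, 68}, {x1, x2, x3} × {66, 67, 68}}; |τ_{X×Y}| = 16.

Enumerate products U × V with U ∈ τ_X, V ∈ τ_Y (deduplicated):
  ∅ × ∅ = {} (∅)
  {x3} × {67} = {(x3,67)}
  {x1, x2} × {67} = {(x1,67), (x2,67)}
  {x3} × {67, 68} = {(x3,67), (x3,68)}
  {x1, x2, x3} × {67} = {(x1,67), (x2,67), (x3,67)}
  {x3} × {66, 67, 68} = {(x3,66), (x3,67), (x3,68)}
  {x1, x2} × {67, 68} = {(x1,67), (x1,68), (x2,67), (x2,68)}
  {x1, x2} × {66, 67, 68} = {(x1,66), (x1,67), (x1,68), (x2,66), (x2,67), (x2,68)}
  {x1, x2, x3} × {67, 68} = {(x1,67), (x1,68), (x2,67), (x2,68), (x3,67), (x3,68)}
  {x1, x2, x3} × {66, 67, 68} = {(x1,66), (x1,67), (x1,68), (x2,66), (x2,67), (x2,68), (x3,66), (x3,67), (x3,68)}
These 10 distinct sets form the basis B.
Close under arbitrary unions to get τ_{X×Y}; counting gives |τ_{X×Y}| = 16.


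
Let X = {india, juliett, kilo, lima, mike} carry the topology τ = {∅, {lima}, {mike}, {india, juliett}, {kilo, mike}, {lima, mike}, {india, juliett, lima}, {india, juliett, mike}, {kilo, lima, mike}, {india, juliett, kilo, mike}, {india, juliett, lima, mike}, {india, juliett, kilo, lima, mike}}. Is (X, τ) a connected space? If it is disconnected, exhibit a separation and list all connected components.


(X, τ) is disconnected; components = [{lima}, {india, juliett}, {kilo, mike}].

Find clopen sets (U ∈ τ with X ∖ U ∈ τ):
  U = ∅, X ∖ U = {india, juliett, kilo, lima, mike} — both open, so U is clopen.
  U = {lima}, X ∖ U = {india, juliett, kilo, mike} — both open, so U is clopen.
  U = {india, juliett}, X ∖ U = {kilo, lima, mike} — both open, so U is clopen.
  U = {kilo, mike}, X ∖ U = {india, juliett, lima} — both open, so U is clopen.
  U = {india, juliett, lima}, X ∖ U = {kilo, mike} — both open, so U is clopen.
  U = {kilo, lima, mike}, X ∖ U = {india, juliett} — both open, so U is clopen.
  U = {india, juliett, kilo, mike}, X ∖ U = {lima} — both open, so U is clopen.
  U = {india, juliett, kilo, lima, mike}, X ∖ U = ∅ — both open, so U is clopen.
Nontrivial clopen(s) exist: e.g. {lima}. So (X, τ) is disconnected.
Compute connected components by grouping points that agree on all clopens:
  component: {lima}
  component: {india, juliett}
  component: {kilo, mike}


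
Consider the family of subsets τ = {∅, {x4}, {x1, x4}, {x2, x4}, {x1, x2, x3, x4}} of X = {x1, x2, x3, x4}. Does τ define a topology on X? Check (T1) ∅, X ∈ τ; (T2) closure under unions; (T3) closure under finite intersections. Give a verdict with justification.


τ is NOT a topology on X.

Axiom (T1): ∅ ∈ τ? Yes; X ∈ τ? Yes.
Axiom (T2/T3): check pairwise unions and intersections of members of τ.
Counterexample for (T2): {x1, x4} ∪ {x2, x4} = {x1, x2, x4} ∉ τ. Therefore τ is NOT a topology.


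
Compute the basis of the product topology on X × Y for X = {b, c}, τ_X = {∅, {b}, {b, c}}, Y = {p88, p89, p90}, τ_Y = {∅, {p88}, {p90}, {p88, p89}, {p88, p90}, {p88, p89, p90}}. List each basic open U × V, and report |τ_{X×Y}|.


Basis B = {∅ × ∅, {b} × {p88}, {b} × {p90}, {b} × {p88, p89}, {b} × {p88, p90}, {b, c} × {p88}, {b, c} × {p90}, {b} × {p88, p89, p90}, {b, c} × {p88, p89}, {b, c} × {p88, p90}, {b, c} × {p88, p89, p90}}; |τ_{X×Y}| = 18.

Enumerate products U × V with U ∈ τ_X, V ∈ τ_Y (deduplicated):
  ∅ × ∅ = {} (∅)
  {b} × {p88} = {(b,p88)}
  {b} × {p90} = {(b,p90)}
  {b} × {p88, p89} = {(b,p88), (b,p89)}
  {b} × {p88, p90} = {(b,p88), (b,p90)}
  {b, c} × {p88} = {(b,p88), (c,p88)}
  {b, c} × {p90} = {(b,p90), (c,p90)}
  {b} × {p88, p89, p90} = {(b,p88), (b,p89), (b,p90)}
  {b, c} × {p88, p89} = {(b,p88), (b,p89), (c,p88), (c,p89)}
  {b, c} × {p88, p90} = {(b,p88), (b,p90), (c,p88), (c,p90)}
  {b, c} × {p88, p89, p90} = {(b,p88), (b,p89), (b,p90), (c,p88), (c,p89), (c,p90)}
These 11 distinct sets form the basis B.
Close under arbitrary unions to get τ_{X×Y}; counting gives |τ_{X×Y}| = 18.


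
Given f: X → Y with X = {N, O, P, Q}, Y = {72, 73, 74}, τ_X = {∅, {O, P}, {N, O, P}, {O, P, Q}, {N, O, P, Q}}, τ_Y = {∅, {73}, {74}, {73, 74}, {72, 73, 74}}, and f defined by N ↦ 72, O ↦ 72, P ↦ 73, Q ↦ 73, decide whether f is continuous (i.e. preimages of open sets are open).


f is NOT continuous.

Compute f^{-1}(U) for each U ∈ τ_Y:
  U = ∅: f^{-1}(U) = ∅ ∈ τ_X ✓.
  U = {73}: f^{-1}(U) = {P, Q} ∉ τ_X ✗.
  U = {74}: f^{-1}(U) = ∅ ∈ τ_X ✓.
  U = {73, 74}: f^{-1}(U) = {P, Q} ∉ τ_X ✗.
  U = {72, 73, 74}: f^{-1}(U) = {N, O, P, Q} ∈ τ_X ✓.
Found U = {73} with f^{-1}(U) = {P, Q} not in τ_X. Therefore f is NOT continuous.


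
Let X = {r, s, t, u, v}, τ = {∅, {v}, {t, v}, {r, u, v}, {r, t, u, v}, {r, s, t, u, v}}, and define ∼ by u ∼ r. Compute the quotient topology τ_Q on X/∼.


X/∼ = {[r=u], [s], [t], [v]}; |τ_Q| = 6.

Equivalence classes: [r=u], [s], [t], [v].
Quotient map π: X → X/∼ sends r ↦ [r=u], s ↦ [s], t ↦ [t], u ↦ [r=u], v ↦ [v].
For each subset V ⊆ X/∼, compute π^{-1}(V) ⊆ X and check whether π^{-1}(V) ∈ τ. V is open in τ_Q iff π^{-1}(V) ∈ τ.
  V = {}: π^{-1}(V) = ∅ ∈ τ ✓.
  V = {[r=u]}: π^{-1}(V) = {r, u} ∉ τ ✗.
  V = {[s]}: π^{-1}(V) = {s} ∉ τ ✗.
  V = {[r=u], [s]}: π^{-1}(V) = {r, s, u} ∉ τ ✗.
  V = {[t]}: π^{-1}(V) = {t} ∉ τ ✗.
  V = {[r=u], [t]}: π^{-1}(V) = {r, t, u} ∉ τ ✗.
  V = {[s], [t]}: π^{-1}(V) = {s, t} ∉ τ ✗.
  V = {[r=u], [s], [t]}: π^{-1}(V) = {r, s, t, u} ∉ τ ✗.
  V = {[v]}: π^{-1}(V) = {v} ∈ τ ✓.
  V = {[r=u], [v]}: π^{-1}(V) = {r, u, v} ∈ τ ✓.
  V = {[s], [v]}: π^{-1}(V) = {s, v} ∉ τ ✗.
  V = {[r=u], [s], [v]}: π^{-1}(V) = {r, s, u, v} ∉ τ ✗.
  V = {[t], [v]}: π^{-1}(V) = {t, v} ∈ τ ✓.
  V = {[r=u], [t], [v]}: π^{-1}(V) = {r, t, u, v} ∈ τ ✓.
  V = {[s], [t], [v]}: π^{-1}(V) = {s, t, v} ∉ τ ✗.
  V = {[r=u], [s], [t], [v]}: π^{-1}(V) = {r, s, t, u, v} ∈ τ ✓.
Open sets in the quotient: τ_Q = {{}, {[v]}, {[r=u], [v]}, {[t], [v]}, {[r=u], [t], [v]}, {[r=u], [s], [t], [v]}} (6 elements).


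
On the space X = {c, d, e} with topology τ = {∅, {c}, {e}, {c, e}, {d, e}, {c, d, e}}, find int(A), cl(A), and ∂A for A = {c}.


int(A) = {c}, cl(A) = {c}, ∂A = ∅.

Closed sets in (X, τ) are complements of opens:
  closed(X, τ) = {∅, {c}, {d}, {c, d}, {d, e}, {c, d, e}}.
int(A) = ⋃ {U ∈ τ : U ⊆ A}. Opens contained in A: ∅, {c}.
Taking the union of these: int(A) = {c}.
cl(A) = ⋂ {C closed : A ⊆ C}. Closed sets containing A: {c}, {c, d}, {c, d, e}.
Intersecting these: cl(A) = {c}.
∂A = cl(A) ∖ int(A) = {c} ∖ {c} = ∅.


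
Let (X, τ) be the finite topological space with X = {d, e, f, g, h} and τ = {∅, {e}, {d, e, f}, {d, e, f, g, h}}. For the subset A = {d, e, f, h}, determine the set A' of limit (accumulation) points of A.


A' = {d, f, g, h}

For each x ∈ X, list the open sets U ∈ τ with x ∈ U, then check whether U ∩ (A ∖ {x}) ≠ ∅ for every such U.
  x = d: opens ∋ x are {d, e, f}, {d, e, f, g, h}; each meets A ∖ {d}, so x IS a limit point.
  x = e: open {e} ∋ x has {e} ∩ (A ∖ {e}) = ∅, so x is NOT a limit point.
  x = f: opens ∋ x are {d, e, f}, {d, e, f, g, h}; each meets A ∖ {f}, so x IS a limit point.
  x = g: opens ∋ x are {d, e, f, g, h}; each meets A ∖ {g}, so x IS a limit point.
  x = h: opens ∋ x are {d, e, f, g, h}; each meets A ∖ {h}, so x IS a limit point.
Collecting: A' = {d, f, g, h}.


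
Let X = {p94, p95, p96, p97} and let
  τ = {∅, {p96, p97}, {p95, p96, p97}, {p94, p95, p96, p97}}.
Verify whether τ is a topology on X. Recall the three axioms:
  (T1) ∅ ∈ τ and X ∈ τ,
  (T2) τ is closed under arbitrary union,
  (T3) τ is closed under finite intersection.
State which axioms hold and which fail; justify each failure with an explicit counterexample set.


τ IS a topology on X.

Axiom (T1): ∅ ∈ τ? Yes; X ∈ τ? Yes.
Axiom (T2/T3): check pairwise unions and intersections of members of τ.
All pairwise intersections and unions checked — each lies in τ. Therefore τ satisfies (T1), (T2), (T3): it IS a topology on X.


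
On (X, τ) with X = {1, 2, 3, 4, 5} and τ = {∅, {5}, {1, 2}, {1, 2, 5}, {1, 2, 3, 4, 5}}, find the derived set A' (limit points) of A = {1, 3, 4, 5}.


A' = {2, 3, 4}

For each x ∈ X, list the open sets U ∈ τ with x ∈ U, then check whether U ∩ (A ∖ {x}) ≠ ∅ for every such U.
  x = 1: open {1, 2} ∋ x has {1, 2} ∩ (A ∖ {1}) = ∅, so x is NOT a limit point.
  x = 2: opens ∋ x are {1, 2}, {1, 2, 5}, {1, 2, 3, 4, 5}; each meets A ∖ {2}, so x IS a limit point.
  x = 3: opens ∋ x are {1, 2, 3, 4, 5}; each meets A ∖ {3}, so x IS a limit point.
  x = 4: opens ∋ x are {1, 2, 3, 4, 5}; each meets A ∖ {4}, so x IS a limit point.
  x = 5: open {5} ∋ x has {5} ∩ (A ∖ {5}) = ∅, so x is NOT a limit point.
Collecting: A' = {2, 3, 4}.


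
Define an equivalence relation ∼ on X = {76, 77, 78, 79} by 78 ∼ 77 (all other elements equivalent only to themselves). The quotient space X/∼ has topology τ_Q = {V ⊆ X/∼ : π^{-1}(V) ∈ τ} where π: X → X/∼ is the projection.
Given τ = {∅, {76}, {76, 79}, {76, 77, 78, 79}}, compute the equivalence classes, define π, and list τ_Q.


X/∼ = {[76], [77=78], [79]}; |τ_Q| = 4.

Equivalence classes: [76], [77=78], [79].
Quotient map π: X → X/∼ sends 76 ↦ [76], 77 ↦ [77=78], 78 ↦ [77=78], 79 ↦ [79].
For each subset V ⊆ X/∼, compute π^{-1}(V) ⊆ X and check whether π^{-1}(V) ∈ τ. V is open in τ_Q iff π^{-1}(V) ∈ τ.
  V = {}: π^{-1}(V) = ∅ ∈ τ ✓.
  V = {[76]}: π^{-1}(V) = {76} ∈ τ ✓.
  V = {[77=78]}: π^{-1}(V) = {77, 78} ∉ τ ✗.
  V = {[76], [77=78]}: π^{-1}(V) = {76, 77, 78} ∉ τ ✗.
  V = {[79]}: π^{-1}(V) = {79} ∉ τ ✗.
  V = {[76], [79]}: π^{-1}(V) = {76, 79} ∈ τ ✓.
  V = {[77=78], [79]}: π^{-1}(V) = {77, 78, 79} ∉ τ ✗.
  V = {[76], [77=78], [79]}: π^{-1}(V) = {76, 77, 78, 79} ∈ τ ✓.
Open sets in the quotient: τ_Q = {{}, {[76]}, {[76], [79]}, {[76], [77=78], [79]}} (4 elements).


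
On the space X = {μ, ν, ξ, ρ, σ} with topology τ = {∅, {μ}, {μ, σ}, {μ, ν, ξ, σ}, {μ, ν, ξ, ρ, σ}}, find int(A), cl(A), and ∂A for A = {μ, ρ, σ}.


int(A) = {μ, σ}, cl(A) = {μ, ν, ξ, ρ, σ}, ∂A = {ν, ξ, ρ}.

Closed sets in (X, τ) are complements of opens:
  closed(X, τ) = {∅, {ρ}, {ν, ξ, ρ}, {ν, ξ, ρ, σ}, {μ, ν, ξ, ρ, σ}}.
int(A) = ⋃ {U ∈ τ : U ⊆ A}. Opens contained in A: ∅, {μ}, {μ, σ}.
Taking the union of these: int(A) = {μ, σ}.
cl(A) = ⋂ {C closed : A ⊆ C}. Closed sets containing A: {μ, ν, ξ, ρ, σ}.
Intersecting these: cl(A) = {μ, ν, ξ, ρ, σ}.
∂A = cl(A) ∖ int(A) = {μ, ν, ξ, ρ, σ} ∖ {μ, σ} = {ν, ξ, ρ}.


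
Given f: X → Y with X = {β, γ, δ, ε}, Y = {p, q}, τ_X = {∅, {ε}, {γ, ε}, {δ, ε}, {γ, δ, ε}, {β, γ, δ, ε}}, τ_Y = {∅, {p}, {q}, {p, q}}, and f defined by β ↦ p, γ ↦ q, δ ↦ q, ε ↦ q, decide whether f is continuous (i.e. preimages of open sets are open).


f is NOT continuous.

Compute f^{-1}(U) for each U ∈ τ_Y:
  U = ∅: f^{-1}(U) = ∅ ∈ τ_X ✓.
  U = {p}: f^{-1}(U) = {β} ∉ τ_X ✗.
  U = {q}: f^{-1}(U) = {γ, δ, ε} ∈ τ_X ✓.
  U = {p, q}: f^{-1}(U) = {β, γ, δ, ε} ∈ τ_X ✓.
Found U = {p} with f^{-1}(U) = {β} not in τ_X. Therefore f is NOT continuous.


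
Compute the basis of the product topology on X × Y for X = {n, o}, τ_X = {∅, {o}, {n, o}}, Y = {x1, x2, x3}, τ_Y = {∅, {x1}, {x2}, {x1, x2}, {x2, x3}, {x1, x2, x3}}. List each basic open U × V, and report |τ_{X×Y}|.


Basis B = {∅ × ∅, {o} × {x1}, {o} × {x2}, {n, o} × {x1}, {n, o} × {x2}, {o} × {x1, x2}, {o} × {x2, x3}, {o} × {x1, x2, x3}, {n, o} × {x1, x2}, {n, o} × {x2, x3}, {n, o} × {x1, x2, x3}}; |τ_{X×Y}| = 18.

Enumerate products U × V with U ∈ τ_X, V ∈ τ_Y (deduplicated):
  ∅ × ∅ = {} (∅)
  {o} × {x1} = {(o,x1)}
  {o} × {x2} = {(o,x2)}
  {n, o} × {x1} = {(n,x1), (o,x1)}
  {n, o} × {x2} = {(n,x2), (o,x2)}
  {o} × {x1, x2} = {(o,x1), (o,x2)}
  {o} × {x2, x3} = {(o,x2), (o,x3)}
  {o} × {x1, x2, x3} = {(o,x1), (o,x2), (o,x3)}
  {n, o} × {x1, x2} = {(n,x1), (n,x2), (o,x1), (o,x2)}
  {n, o} × {x2, x3} = {(n,x2), (n,x3), (o,x2), (o,x3)}
  {n, o} × {x1, x2, x3} = {(n,x1), (n,x2), (n,x3), (o,x1), (o,x2), (o,x3)}
These 11 distinct sets form the basis B.
Close under arbitrary unions to get τ_{X×Y}; counting gives |τ_{X×Y}| = 18.


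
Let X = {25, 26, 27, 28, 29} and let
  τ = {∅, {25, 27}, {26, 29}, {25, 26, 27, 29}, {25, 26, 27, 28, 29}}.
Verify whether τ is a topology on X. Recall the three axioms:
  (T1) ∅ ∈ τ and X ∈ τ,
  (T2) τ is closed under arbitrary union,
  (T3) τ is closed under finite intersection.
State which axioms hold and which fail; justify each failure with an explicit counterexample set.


τ IS a topology on X.

Axiom (T1): ∅ ∈ τ? Yes; X ∈ τ? Yes.
Axiom (T2/T3): check pairwise unions and intersections of members of τ.
All pairwise intersections and unions checked — each lies in τ. Therefore τ satisfies (T1), (T2), (T3): it IS a topology on X.


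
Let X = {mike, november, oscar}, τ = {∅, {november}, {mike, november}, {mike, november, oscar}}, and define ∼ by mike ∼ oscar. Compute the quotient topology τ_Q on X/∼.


X/∼ = {[mike=oscar], [november]}; |τ_Q| = 3.

Equivalence classes: [mike=oscar], [november].
Quotient map π: X → X/∼ sends mike ↦ [mike=oscar], november ↦ [november], oscar ↦ [mike=oscar].
For each subset V ⊆ X/∼, compute π^{-1}(V) ⊆ X and check whether π^{-1}(V) ∈ τ. V is open in τ_Q iff π^{-1}(V) ∈ τ.
  V = {}: π^{-1}(V) = ∅ ∈ τ ✓.
  V = {[mike=oscar]}: π^{-1}(V) = {mike, oscar} ∉ τ ✗.
  V = {[november]}: π^{-1}(V) = {november} ∈ τ ✓.
  V = {[mike=oscar], [november]}: π^{-1}(V) = {mike, november, oscar} ∈ τ ✓.
Open sets in the quotient: τ_Q = {{}, {[november]}, {[mike=oscar], [november]}} (3 elements).


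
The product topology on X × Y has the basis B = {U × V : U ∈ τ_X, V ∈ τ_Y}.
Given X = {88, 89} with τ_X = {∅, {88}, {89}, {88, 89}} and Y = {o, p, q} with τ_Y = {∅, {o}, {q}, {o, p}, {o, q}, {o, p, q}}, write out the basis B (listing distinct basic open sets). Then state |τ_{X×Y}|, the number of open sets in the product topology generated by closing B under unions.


Basis B = {∅ × ∅, {88} × {o}, {88} × {q}, {89} × {o}, {89} × {q}, {88} × {o, p}, {88} × {o, q}, {88, 89} × {o}, {88, 89} × {q}, {89} × {o, p}, {89} × {o, q}, {88} × {o, p, q}, {89} × {o, p, q}, {88, 89} × {o, p}, {88, 89} × {o, q}, {88, 89} × {o, p, q}}; |τ_{X×Y}| = 36.

Enumerate products U × V with U ∈ τ_X, V ∈ τ_Y (deduplicated):
  ∅ × ∅ = {} (∅)
  {88} × {o} = {(88,o)}
  {88} × {q} = {(88,q)}
  {89} × {o} = {(89,o)}
  {89} × {q} = {(89,q)}
  {88} × {o, p} = {(88,o), (88,p)}
  {88} × {o, q} = {(88,o), (88,q)}
  {88, 89} × {o} = {(88,o), (89,o)}
  {88, 89} × {q} = {(88,q), (89,q)}
  {89} × {o, p} = {(89,o), (89,p)}
  {89} × {o, q} = {(89,o), (89,q)}
  {88} × {o, p, q} = {(88,o), (88,p), (88,q)}
  {89} × {o, p, q} = {(89,o), (89,p), (89,q)}
  {88, 89} × {o, p} = {(88,o), (88,p), (89,o), (89,p)}
  {88, 89} × {o, q} = {(88,o), (88,q), (89,o), (89,q)}
  {88, 89} × {o, p, q} = {(88,o), (88,p), (88,q), (89,o), (89,p), (89,q)}
These 16 distinct sets form the basis B.
Close under arbitrary unions to get τ_{X×Y}; counting gives |τ_{X×Y}| = 36.


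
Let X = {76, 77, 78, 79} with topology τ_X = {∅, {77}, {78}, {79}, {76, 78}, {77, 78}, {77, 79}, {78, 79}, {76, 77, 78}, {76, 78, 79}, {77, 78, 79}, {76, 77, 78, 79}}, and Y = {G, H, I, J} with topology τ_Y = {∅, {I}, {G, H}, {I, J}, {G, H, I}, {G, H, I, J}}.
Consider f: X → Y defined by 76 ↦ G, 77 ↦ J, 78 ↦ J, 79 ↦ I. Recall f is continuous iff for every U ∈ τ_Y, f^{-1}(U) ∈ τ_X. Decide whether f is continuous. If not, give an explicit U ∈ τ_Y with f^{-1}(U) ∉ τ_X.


f is NOT continuous.

Compute f^{-1}(U) for each U ∈ τ_Y:
  U = ∅: f^{-1}(U) = ∅ ∈ τ_X ✓.
  U = {I}: f^{-1}(U) = {79} ∈ τ_X ✓.
  U = {G, H}: f^{-1}(U) = {76} ∉ τ_X ✗.
  U = {I, J}: f^{-1}(U) = {77, 78, 79} ∈ τ_X ✓.
  U = {G, H, I}: f^{-1}(U) = {76, 79} ∉ τ_X ✗.
  U = {G, H, I, J}: f^{-1}(U) = {76, 77, 78, 79} ∈ τ_X ✓.
Found U = {G, H} with f^{-1}(U) = {76} not in τ_X. Therefore f is NOT continuous.


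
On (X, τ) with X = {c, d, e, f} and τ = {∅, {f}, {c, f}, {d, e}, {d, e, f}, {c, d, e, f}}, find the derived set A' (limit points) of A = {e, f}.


A' = {c, d}

For each x ∈ X, list the open sets U ∈ τ with x ∈ U, then check whether U ∩ (A ∖ {x}) ≠ ∅ for every such U.
  x = c: opens ∋ x are {c, f}, {c, d, e, f}; each meets A ∖ {c}, so x IS a limit point.
  x = d: opens ∋ x are {d, e}, {d, e, f}, {c, d, e, f}; each meets A ∖ {d}, so x IS a limit point.
  x = e: open {d, e} ∋ x has {d, e} ∩ (A ∖ {e}) = ∅, so x is NOT a limit point.
  x = f: open {f} ∋ x has {f} ∩ (A ∖ {f}) = ∅, so x is NOT a limit point.
Collecting: A' = {c, d}.


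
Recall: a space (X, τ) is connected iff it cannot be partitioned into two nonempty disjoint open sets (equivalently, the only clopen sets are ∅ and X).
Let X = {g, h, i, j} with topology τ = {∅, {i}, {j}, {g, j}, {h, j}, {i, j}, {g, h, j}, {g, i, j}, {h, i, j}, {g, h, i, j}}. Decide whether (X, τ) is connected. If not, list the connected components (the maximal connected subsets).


(X, τ) is disconnected; components = [{i}, {g, h, j}].

Find clopen sets (U ∈ τ with X ∖ U ∈ τ):
  U = ∅, X ∖ U = {g, h, i, j} — both open, so U is clopen.
  U = {i}, X ∖ U = {g, h, j} — both open, so U is clopen.
  U = {g, h, j}, X ∖ U = {i} — both open, so U is clopen.
  U = {g, h, i, j}, X ∖ U = ∅ — both open, so U is clopen.
Nontrivial clopen(s) exist: e.g. {i}. So (X, τ) is disconnected.
Compute connected components by grouping points that agree on all clopens:
  component: {i}
  component: {g, h, j}


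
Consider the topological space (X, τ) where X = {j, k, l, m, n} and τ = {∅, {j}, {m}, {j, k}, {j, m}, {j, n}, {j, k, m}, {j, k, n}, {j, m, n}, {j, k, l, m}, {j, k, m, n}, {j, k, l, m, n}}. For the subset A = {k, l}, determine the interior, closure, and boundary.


int(A) = ∅, cl(A) = {k, l}, ∂A = {k, l}.

Closed sets in (X, τ) are complements of opens:
  closed(X, τ) = {∅, {l}, {n}, {k, l}, {l, m}, {l, n}, {k, l, m}, {k, l, n}, {l, m, n}, {j, k, l, n}, {k, l, m, n}, {j, k, l, m, n}}.
int(A) = ⋃ {U ∈ τ : U ⊆ A}. Opens contained in A: ∅.
Taking the union of these: int(A) = ∅.
cl(A) = ⋂ {C closed : A ⊆ C}. Closed sets containing A: {k, l}, {k, l, m}, {k, l, n}, {j, k, l, n}, {k, l, m, n}, {j, k, l, m, n}.
Intersecting these: cl(A) = {k, l}.
∂A = cl(A) ∖ int(A) = {k, l} ∖ ∅ = {k, l}.


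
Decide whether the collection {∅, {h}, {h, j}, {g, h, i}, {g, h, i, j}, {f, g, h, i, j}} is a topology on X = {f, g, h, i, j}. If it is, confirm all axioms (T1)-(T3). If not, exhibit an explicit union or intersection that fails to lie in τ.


τ IS a topology on X.

Axiom (T1): ∅ ∈ τ? Yes; X ∈ τ? Yes.
Axiom (T2/T3): check pairwise unions and intersections of members of τ.
All pairwise intersections and unions checked — each lies in τ. Therefore τ satisfies (T1), (T2), (T3): it IS a topology on X.


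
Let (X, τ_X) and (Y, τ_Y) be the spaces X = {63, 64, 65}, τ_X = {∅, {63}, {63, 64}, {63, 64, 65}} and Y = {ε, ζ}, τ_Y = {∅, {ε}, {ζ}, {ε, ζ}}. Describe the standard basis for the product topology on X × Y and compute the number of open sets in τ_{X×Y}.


Basis B = {∅ × ∅, {63} × {ε}, {63} × {ζ}, {63} × {ε, ζ}, {63, 64} × {ε}, {63, 64} × {ζ}, {63, 64, 65} × {ε}, {63, 64, 65} × {ζ}, {63, 64} × {ε, ζ}, {63, 64, 65} × {ε, ζ}}; |τ_{X×Y}| = 16.

Enumerate products U × V with U ∈ τ_X, V ∈ τ_Y (deduplicated):
  ∅ × ∅ = {} (∅)
  {63} × {ε} = {(63,ε)}
  {63} × {ζ} = {(63,ζ)}
  {63} × {ε, ζ} = {(63,ε), (63,ζ)}
  {63, 64} × {ε} = {(63,ε), (64,ε)}
  {63, 64} × {ζ} = {(63,ζ), (64,ζ)}
  {63, 64, 65} × {ε} = {(63,ε), (64,ε), (65,ε)}
  {63, 64, 65} × {ζ} = {(63,ζ), (64,ζ), (65,ζ)}
  {63, 64} × {ε, ζ} = {(63,ε), (63,ζ), (64,ε), (64,ζ)}
  {63, 64, 65} × {ε, ζ} = {(63,ε), (63,ζ), (64,ε), (64,ζ), (65,ε), (65,ζ)}
These 10 distinct sets form the basis B.
Close under arbitrary unions to get τ_{X×Y}; counting gives |τ_{X×Y}| = 16.
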